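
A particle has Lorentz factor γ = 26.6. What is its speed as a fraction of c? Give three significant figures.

β = √(1 − 1/γ²) = √(1 − 1/26.6²) = √(1 − 0.001413) = √0.9986

β = 0.999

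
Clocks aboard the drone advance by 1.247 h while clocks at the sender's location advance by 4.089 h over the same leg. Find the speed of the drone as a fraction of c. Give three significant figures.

β = 0.952

The proper time is measured aboard the drone (both events occur at the drone's location); Δt is measured at the sender's location. γ = Δt/τ = 4.089/1.247 = 3.279.
β = √(1 − 1/γ²) = √(1 − 0.09300) = √0.9070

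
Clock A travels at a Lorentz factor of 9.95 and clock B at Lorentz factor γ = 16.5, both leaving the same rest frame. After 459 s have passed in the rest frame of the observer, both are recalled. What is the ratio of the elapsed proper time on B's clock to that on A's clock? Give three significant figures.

A: γ = 9.95. B: γ = 16.5.
τ_A/τ_B = γ_B/γ_A = 16.50/9.950 = 1.658, so τ_B/τ_A = 0.6030.

τ_B/τ_A = 0.603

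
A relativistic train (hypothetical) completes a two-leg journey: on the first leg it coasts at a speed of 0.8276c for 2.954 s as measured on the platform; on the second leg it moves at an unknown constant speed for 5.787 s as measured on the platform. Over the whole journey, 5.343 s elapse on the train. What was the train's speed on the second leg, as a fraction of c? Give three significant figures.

Leg 1: γ = 1/√(1 − 0.8276²) = 1/√0.3151 = 1.782; τ_1 = 2.954/1.782 = 1.658 s.
Leg 2: speed unknown; τ_2 = 5.787/γ_2.
Total proper time: 1.658 + τ_2 = 5.343, so τ_2 = 5.343 − 1.658 = 3.685 s.
γ_2 = 5.787/3.685 = 1.570; β = √(1 − 1/γ²) = √0.5946.

β = 0.771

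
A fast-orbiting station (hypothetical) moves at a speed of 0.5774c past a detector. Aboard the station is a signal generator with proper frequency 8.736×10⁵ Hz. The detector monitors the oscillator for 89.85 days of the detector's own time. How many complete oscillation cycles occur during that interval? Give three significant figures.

γ = 1/√(1 − 0.5774²) = 1/√0.6666 = 1.225
During 89.85 days of lab time, the oscillator's proper time advances by τ = Δt/γ = 89.85/1.225 = 73.36 days = 6.338×10⁶ s.
N = f × τ = 8.736×10⁵ × 6.338×10⁶ = 5.537×10¹².

N = 5.54×10¹²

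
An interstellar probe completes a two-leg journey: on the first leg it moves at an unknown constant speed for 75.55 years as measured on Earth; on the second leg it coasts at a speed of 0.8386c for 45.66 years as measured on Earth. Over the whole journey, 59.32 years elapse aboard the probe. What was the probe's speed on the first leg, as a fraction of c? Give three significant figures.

Leg 1: speed unknown; τ_1 = 75.55/γ_1.
Leg 2: γ = 1/√(1 − 0.8386²) = 1/√0.2968 = 1.836; τ_2 = 45.66/1.836 = 24.87 years.
Total proper time: τ_1 + 24.87 = 59.32, so τ_1 = 59.32 − 24.87 = 34.45 years.
γ_1 = 75.55/34.45 = 2.193; β = √(1 − 1/γ²) = √0.7921.

β = 0.890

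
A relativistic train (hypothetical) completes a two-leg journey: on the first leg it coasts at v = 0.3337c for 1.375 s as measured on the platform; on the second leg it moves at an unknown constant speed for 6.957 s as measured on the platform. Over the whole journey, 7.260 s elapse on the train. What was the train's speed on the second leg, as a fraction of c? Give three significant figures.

Leg 1: γ = 1/√(1 − 0.3337²) = 1/√0.8886 = 1.061; τ_1 = 1.375/1.061 = 1.296 s.
Leg 2: speed unknown; τ_2 = 6.957/γ_2.
Total proper time: 1.296 + τ_2 = 7.260, so τ_2 = 7.260 − 1.296 = 5.964 s.
γ_2 = 6.957/5.964 = 1.167; β = √(1 − 1/γ²) = √0.2651.

β = 0.515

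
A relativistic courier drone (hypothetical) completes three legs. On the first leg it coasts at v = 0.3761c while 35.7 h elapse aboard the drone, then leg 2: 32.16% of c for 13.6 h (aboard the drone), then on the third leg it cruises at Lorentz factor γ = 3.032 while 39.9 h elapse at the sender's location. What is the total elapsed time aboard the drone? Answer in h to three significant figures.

τ = 62.5 h

Leg 1: 35.7 h is already measured aboard the drone.
Leg 2: 13.6 h is already measured aboard the drone.
Leg 3: γ = 3.032; τ_3 = 39.9/3.032 = 13.16 h.
Total: 35.70 + 13.60 + 13.16 h.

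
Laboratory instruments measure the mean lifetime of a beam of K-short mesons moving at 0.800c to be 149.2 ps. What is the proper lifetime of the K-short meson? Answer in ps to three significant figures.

τ₀ = 89.5 ps

γ = 1/√(1 − 0.800²) = 5/3 ≈ 1.667
The lab-frame lifetime is the dilated interval; the proper lifetime is τ₀ = Δt/γ = 149.2/1.667 ps.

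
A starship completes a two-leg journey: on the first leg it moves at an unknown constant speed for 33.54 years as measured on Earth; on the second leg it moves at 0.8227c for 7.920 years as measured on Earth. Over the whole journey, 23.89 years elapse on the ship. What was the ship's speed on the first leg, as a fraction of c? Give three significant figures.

β = 0.816

Leg 1: speed unknown; τ_1 = 33.54/γ_1.
Leg 2: γ = 1/√(1 − 0.8227²) = 1/√0.3232 = 1.759; τ_2 = 7.920/1.759 = 4.502 years.
Total proper time: τ_1 + 4.502 = 23.89, so τ_1 = 23.89 − 4.502 = 19.39 years.
γ_1 = 33.54/19.39 = 1.730; β = √(1 − 1/γ²) = √0.6659.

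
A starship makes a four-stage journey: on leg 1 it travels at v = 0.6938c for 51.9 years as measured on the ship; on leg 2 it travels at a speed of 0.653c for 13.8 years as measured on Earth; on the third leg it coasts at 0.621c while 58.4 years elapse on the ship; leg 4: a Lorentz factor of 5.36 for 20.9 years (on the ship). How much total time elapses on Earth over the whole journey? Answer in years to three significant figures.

Δt = 272 years

Leg 1: γ = 1/√(1 − 0.6938²) = 1/√0.5186 = 1.389; Δt_1 = 1.389 × 51.9 = 72.07 years.
Leg 2: 13.8 years is already measured on Earth.
Leg 3: γ = 1/√(1 − 0.621²) = 1/√0.6144 = 1.276; Δt_3 = 1.276 × 58.4 = 74.51 years.
Leg 4: γ = 5.36; Δt_4 = 5.360 × 20.9 = 112.0 years.
Total: 72.07 + 13.80 + 74.51 + 112.0 years.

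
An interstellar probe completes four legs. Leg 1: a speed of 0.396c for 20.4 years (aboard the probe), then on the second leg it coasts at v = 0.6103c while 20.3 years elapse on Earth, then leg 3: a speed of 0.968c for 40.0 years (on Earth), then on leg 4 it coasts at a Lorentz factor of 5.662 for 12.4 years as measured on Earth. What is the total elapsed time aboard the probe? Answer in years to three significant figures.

Leg 1: 20.4 years is already measured aboard the probe.
Leg 2: γ = 1/√(1 − 0.6103²) = 1/√0.6275 = 1.262; τ_2 = 20.3/1.262 = 16.08 years.
Leg 3: γ = 1/√(1 − 0.968²) = 1/√0.06298 = 3.985; τ_3 = 40.0/3.985 = 10.04 years.
Leg 4: γ = 5.662; τ_4 = 12.4/5.662 = 2.190 years.
Total: 20.40 + 16.08 + 10.04 + 2.190 years.

τ = 48.7 years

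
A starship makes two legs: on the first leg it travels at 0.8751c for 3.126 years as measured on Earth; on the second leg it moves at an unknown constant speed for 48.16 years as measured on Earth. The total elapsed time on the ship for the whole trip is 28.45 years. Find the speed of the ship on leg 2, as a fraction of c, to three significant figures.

Leg 1: γ = 1/√(1 − 0.8751²) = 1/√0.2342 = 2.066; τ_1 = 3.126/2.066 = 1.513 years.
Leg 2: speed unknown; τ_2 = 48.16/γ_2.
Total proper time: 1.513 + τ_2 = 28.45, so τ_2 = 28.45 − 1.513 = 26.94 years.
γ_2 = 48.16/26.94 = 1.788; β = √(1 − 1/γ²) = √0.6872.

β = 0.829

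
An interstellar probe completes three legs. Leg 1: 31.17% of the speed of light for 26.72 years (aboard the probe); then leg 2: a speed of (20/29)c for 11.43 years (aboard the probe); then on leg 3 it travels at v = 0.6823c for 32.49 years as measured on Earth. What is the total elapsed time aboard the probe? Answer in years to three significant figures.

Leg 1: 26.72 years is already measured aboard the probe.
Leg 2: 11.43 years is already measured aboard the probe.
Leg 3: γ = 1/√(1 − 0.6823²) = 1/√0.5345 = 1.368; τ_3 = 32.49/1.368 = 23.75 years.
Total: 26.72 + 11.43 + 23.75 years.

τ = 61.9 years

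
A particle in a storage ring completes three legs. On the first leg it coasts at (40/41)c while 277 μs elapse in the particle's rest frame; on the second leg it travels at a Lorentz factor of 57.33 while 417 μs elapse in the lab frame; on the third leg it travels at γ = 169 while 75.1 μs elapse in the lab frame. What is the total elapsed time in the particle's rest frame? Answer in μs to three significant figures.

Leg 1: 277 μs is already measured in the particle's rest frame.
Leg 2: γ = 57.33; τ_2 = 417/57.33 = 7.274 μs.
Leg 3: γ = 169; τ_3 = 75.1/169.0 = 0.4444 μs.
Total: 277.0 + 7.274 + 0.4444 μs.

τ = 285 μs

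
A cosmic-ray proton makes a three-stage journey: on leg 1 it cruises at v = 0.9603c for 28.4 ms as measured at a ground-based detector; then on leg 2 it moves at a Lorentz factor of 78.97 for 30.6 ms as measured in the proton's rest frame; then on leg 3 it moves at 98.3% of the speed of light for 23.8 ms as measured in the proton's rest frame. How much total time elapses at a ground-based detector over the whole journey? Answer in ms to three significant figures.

Leg 1: 28.4 ms is already measured at a ground-based detector.
Leg 2: γ = 78.97; Δt_2 = 78.97 × 30.6 = 2416 ms.
Leg 3: β = 0.983; γ = 1/√(1 − 0.983²) = 1/√0.03371 = 5.446; Δt_3 = 5.446 × 23.8 = 129.6 ms.
Total: 28.40 + 2416 + 129.6 ms.

Δt = 2570 ms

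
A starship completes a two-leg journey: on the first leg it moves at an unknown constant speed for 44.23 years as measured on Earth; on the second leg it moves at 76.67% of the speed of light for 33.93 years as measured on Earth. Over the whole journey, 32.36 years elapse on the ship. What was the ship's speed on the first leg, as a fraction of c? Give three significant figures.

β = 0.971

Leg 1: speed unknown; τ_1 = 44.23/γ_1.
Leg 2: β = 0.7667; γ = 1/√(1 − 0.7667²) = 1/√0.4122 = 1.558; τ_2 = 33.93/1.558 = 21.78 years.
Total proper time: τ_1 + 21.78 = 32.36, so τ_1 = 32.36 − 21.78 = 10.58 years.
γ_1 = 44.23/10.58 = 4.182; β = √(1 − 1/γ²) = √0.9428.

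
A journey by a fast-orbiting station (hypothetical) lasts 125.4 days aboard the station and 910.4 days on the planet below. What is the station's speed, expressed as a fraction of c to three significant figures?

The proper time is measured aboard the station (both events occur at the station's location); Δt is measured on the planet below. γ = Δt/τ = 910.4/125.4 = 7.260.
β = √(1 − 1/γ²) = √(1 − 0.01897) = √0.9810

β = 0.990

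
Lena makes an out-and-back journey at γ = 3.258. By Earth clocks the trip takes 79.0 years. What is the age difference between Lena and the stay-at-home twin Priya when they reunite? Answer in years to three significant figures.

Δt − τ = 54.8 years

γ = 3.258
Lena's elapsed proper time: τ = 79.0/3.258 = 24.25 years.
Age gap = Δt − τ = 79.0 − 24.25 years.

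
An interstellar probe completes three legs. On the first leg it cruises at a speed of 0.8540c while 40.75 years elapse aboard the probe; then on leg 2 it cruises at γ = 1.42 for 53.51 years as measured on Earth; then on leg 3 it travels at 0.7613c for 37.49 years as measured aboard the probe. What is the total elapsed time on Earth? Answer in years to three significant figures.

Leg 1: γ = 1/√(1 − 0.8540²) = 1/√0.2707 = 1.922; Δt_1 = 1.922 × 40.75 = 78.32 years.
Leg 2: 53.51 years is already measured on Earth.
Leg 3: γ = 1/√(1 − 0.7613²) = 1/√0.4204 = 1.542; Δt_3 = 1.542 × 37.49 = 57.82 years.
Total: 78.32 + 53.51 + 57.82 years.

Δt = 190 years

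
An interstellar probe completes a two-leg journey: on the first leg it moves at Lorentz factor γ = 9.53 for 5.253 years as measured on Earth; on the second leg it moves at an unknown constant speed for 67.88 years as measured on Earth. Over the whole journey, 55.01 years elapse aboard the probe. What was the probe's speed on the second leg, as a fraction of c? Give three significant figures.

β = 0.597

Leg 1: γ = 9.53; τ_1 = 5.253/9.530 = 0.5512 years.
Leg 2: speed unknown; τ_2 = 67.88/γ_2.
Total proper time: 0.5512 + τ_2 = 55.01, so τ_2 = 55.01 − 0.5512 = 54.46 years.
γ_2 = 67.88/54.46 = 1.246; β = √(1 − 1/γ²) = √0.3563.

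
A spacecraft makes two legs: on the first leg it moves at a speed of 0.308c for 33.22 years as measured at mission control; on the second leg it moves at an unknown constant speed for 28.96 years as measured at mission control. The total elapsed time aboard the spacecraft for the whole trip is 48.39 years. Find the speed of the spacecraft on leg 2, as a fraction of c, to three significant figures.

Leg 1: γ = 1/√(1 − 0.308²) = 1/√0.9051 = 1.051; τ_1 = 33.22/1.051 = 31.61 years.
Leg 2: speed unknown; τ_2 = 28.96/γ_2.
Total proper time: 31.61 + τ_2 = 48.39, so τ_2 = 48.39 − 31.61 = 16.78 years.
γ_2 = 28.96/16.78 = 1.725; β = √(1 − 1/γ²) = √0.6641.

β = 0.815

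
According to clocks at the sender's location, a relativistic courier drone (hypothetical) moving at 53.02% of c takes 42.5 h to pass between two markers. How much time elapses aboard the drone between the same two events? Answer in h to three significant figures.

τ = 36.0 h

β = 0.5302; γ = 1/√(1 − 0.5302²) = 1/√0.7189 = 1.179
The interval measured at the sender's location is the dilated one; the clock aboard the drone measures the proper time τ = Δt/γ = 42.5/1.179 h.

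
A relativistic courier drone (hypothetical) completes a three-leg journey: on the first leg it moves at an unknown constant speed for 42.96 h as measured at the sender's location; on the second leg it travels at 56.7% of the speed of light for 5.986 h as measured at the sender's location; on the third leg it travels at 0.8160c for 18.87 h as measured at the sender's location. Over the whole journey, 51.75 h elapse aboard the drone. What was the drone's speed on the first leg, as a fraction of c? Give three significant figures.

Leg 1: speed unknown; τ_1 = 42.96/γ_1.
Leg 2: β = 0.567; γ = 1/√(1 − 0.567²) = 1/√0.6785 = 1.214; τ_2 = 5.986/1.214 = 4.931 h.
Leg 3: γ = 1/√(1 − 0.8160²) = 1/√0.3341 = 1.730; τ_3 = 18.87/1.730 = 10.91 h.
Total proper time: τ_1 + 4.931 + 10.91 = 51.75, so τ_1 = 51.75 − 15.84 = 35.91 h.
γ_1 = 42.96/35.91 = 1.196; β = √(1 − 1/γ²) = √0.3012.

β = 0.549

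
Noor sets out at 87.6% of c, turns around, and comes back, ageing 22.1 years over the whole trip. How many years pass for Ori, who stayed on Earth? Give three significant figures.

Δt = 45.8 years

β = 0.876; γ = 1/√(1 − 0.876²) = 1/√0.2326 = 2.073
Earth-frame duration is the dilated interval: Δt = γτ = 2.073 × 22.1 years.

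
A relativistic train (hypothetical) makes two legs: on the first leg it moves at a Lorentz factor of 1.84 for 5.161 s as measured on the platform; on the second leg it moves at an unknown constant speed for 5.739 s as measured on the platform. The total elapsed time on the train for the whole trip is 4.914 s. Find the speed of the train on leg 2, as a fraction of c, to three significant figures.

Leg 1: γ = 1.84; τ_1 = 5.161/1.840 = 2.805 s.
Leg 2: speed unknown; τ_2 = 5.739/γ_2.
Total proper time: 2.805 + τ_2 = 4.914, so τ_2 = 4.914 − 2.805 = 2.109 s.
γ_2 = 5.739/2.109 = 2.721; β = √(1 − 1/γ²) = √0.8649.

β = 0.930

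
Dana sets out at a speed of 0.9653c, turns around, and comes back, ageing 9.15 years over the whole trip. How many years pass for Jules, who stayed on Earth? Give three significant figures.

Δt = 35.0 years

γ = 1/√(1 − 0.9653²) = 1/√0.06820 = 3.829
Earth-frame duration is the dilated interval: Δt = γτ = 3.829 × 9.15 years.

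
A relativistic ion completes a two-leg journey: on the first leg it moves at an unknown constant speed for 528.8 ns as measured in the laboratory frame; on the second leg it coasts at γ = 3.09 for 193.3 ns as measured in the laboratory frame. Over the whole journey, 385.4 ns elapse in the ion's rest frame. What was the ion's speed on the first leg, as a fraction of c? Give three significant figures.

β = 0.792

Leg 1: speed unknown; τ_1 = 528.8/γ_1.
Leg 2: γ = 3.09; τ_2 = 193.3/3.090 = 62.56 ns.
Total proper time: τ_1 + 62.56 = 385.4, so τ_1 = 385.4 − 62.56 = 322.8 ns.
γ_1 = 528.8/322.8 = 1.638; β = √(1 − 1/γ²) = √0.6273.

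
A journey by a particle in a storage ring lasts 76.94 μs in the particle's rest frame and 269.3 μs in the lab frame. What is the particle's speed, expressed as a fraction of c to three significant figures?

β = 0.958

The proper time is measured in the particle's rest frame (both events occur at the particle's location); Δt is measured in the lab frame. γ = Δt/τ = 269.3/76.94 = 3.500.
β = √(1 − 1/γ²) = √(1 − 0.08163) = √0.9184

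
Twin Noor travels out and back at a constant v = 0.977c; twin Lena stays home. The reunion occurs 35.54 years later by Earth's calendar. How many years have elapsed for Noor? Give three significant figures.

γ = 1/√(1 − 0.977²) = 1/√0.04547 = 4.690
Noor's clock measures proper time along the trip: τ = Δt/γ = 35.54/4.690 years.

τ = 7.58 years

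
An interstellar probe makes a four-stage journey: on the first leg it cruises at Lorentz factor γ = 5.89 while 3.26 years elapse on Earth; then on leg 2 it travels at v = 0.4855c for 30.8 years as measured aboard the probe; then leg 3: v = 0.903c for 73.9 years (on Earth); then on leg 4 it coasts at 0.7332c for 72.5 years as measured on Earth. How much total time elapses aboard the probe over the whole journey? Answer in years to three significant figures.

τ = 112 years

Leg 1: γ = 5.89; τ_1 = 3.26/5.890 = 0.5535 years.
Leg 2: 30.8 years is already measured aboard the probe.
Leg 3: γ = 1/√(1 − 0.903²) = 1/√0.1846 = 2.328; τ_3 = 73.9/2.328 = 31.75 years.
Leg 4: γ = 1/√(1 − 0.7332²) = 1/√0.4624 = 1.471; τ_4 = 72.5/1.471 = 49.30 years.
Total: 0.5535 + 30.80 + 31.75 + 49.30 years.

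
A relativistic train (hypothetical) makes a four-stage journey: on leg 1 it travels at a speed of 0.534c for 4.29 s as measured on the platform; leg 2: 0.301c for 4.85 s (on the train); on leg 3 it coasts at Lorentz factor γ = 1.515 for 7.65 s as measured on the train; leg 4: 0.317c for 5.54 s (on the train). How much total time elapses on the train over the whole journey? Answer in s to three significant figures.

τ = 21.7 s

Leg 1: γ = 1/√(1 − 0.534²) = 1/√0.7148 = 1.183; τ_1 = 4.29/1.183 = 3.627 s.
Leg 2: 4.85 s is already measured on the train.
Leg 3: 7.65 s is already measured on the train.
Leg 4: 5.54 s is already measured on the train.
Total: 3.627 + 4.850 + 7.650 + 5.540 s.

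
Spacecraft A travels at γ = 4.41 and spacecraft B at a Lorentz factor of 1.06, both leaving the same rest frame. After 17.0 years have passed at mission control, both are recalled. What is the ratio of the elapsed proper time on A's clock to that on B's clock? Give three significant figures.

A: γ = 4.41. B: γ = 1.06.
τ_A/τ_B = γ_B/γ_A = 1.060/4.410 = 0.2404, so τ_A/τ_B = 0.2404.

τ_A/τ_B = 0.240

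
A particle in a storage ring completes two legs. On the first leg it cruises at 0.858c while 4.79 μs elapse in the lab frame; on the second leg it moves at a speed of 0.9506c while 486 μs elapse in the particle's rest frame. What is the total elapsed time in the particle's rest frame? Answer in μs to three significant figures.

τ = 488 μs

Leg 1: γ = 1/√(1 − 0.858²) = 1/√0.2638 = 1.947; τ_1 = 4.79/1.947 = 2.460 μs.
Leg 2: 486 μs is already measured in the particle's rest frame.
Total: 2.460 + 486.0 μs.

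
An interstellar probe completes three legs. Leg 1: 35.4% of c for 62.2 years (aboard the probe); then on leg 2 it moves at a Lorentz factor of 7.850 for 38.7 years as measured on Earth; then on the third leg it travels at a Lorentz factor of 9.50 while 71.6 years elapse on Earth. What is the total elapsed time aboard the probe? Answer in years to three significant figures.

Leg 1: 62.2 years is already measured aboard the probe.
Leg 2: γ = 7.850; τ_2 = 38.7/7.850 = 4.930 years.
Leg 3: γ = 9.50; τ_3 = 71.6/9.500 = 7.537 years.
Total: 62.20 + 4.930 + 7.537 years.

τ = 74.7 years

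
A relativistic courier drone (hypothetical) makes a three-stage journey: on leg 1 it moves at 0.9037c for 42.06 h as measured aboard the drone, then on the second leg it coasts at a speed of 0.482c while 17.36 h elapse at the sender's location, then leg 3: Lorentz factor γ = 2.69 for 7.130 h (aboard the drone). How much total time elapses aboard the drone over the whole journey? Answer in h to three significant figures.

τ = 64.4 h

Leg 1: 42.06 h is already measured aboard the drone.
Leg 2: γ = 1/√(1 − 0.482²) = 1/√0.7677 = 1.141; τ_2 = 17.36/1.141 = 15.21 h.
Leg 3: 7.130 h is already measured aboard the drone.
Total: 42.06 + 15.21 + 7.130 h.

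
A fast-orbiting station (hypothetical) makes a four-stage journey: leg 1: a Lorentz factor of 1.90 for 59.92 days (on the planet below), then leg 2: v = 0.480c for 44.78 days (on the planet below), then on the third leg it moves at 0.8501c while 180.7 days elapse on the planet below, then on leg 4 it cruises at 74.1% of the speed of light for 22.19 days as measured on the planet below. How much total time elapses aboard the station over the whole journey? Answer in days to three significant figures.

Leg 1: γ = 1.90; τ_1 = 59.92/1.900 = 31.54 days.
Leg 2: γ = 1/√(1 − 0.480²) = 1/√0.7696 = 1.140; τ_2 = 44.78/1.140 = 39.28 days.
Leg 3: γ = 1/√(1 − 0.8501²) = 1/√0.2773 = 1.899; τ_3 = 180.7/1.899 = 95.16 days.
Leg 4: β = 0.741; γ = 1/√(1 − 0.741²) = 1/√0.4509 = 1.489; τ_4 = 22.19/1.489 = 14.90 days.
Total: 31.54 + 39.28 + 95.16 + 14.90 days.

τ = 181 days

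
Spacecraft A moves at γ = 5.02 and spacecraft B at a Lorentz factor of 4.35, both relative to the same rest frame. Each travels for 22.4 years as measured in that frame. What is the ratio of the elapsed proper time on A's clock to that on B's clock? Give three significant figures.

τ_A/τ_B = 0.867

A: γ = 5.02. B: γ = 4.35.
τ_A/τ_B = γ_B/γ_A = 4.350/5.020 = 0.8665, so τ_A/τ_B = 0.8665.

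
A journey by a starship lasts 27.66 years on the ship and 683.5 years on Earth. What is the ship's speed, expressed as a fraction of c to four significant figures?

β = 0.9992

The proper time is measured on the ship (both events occur at the ship's location); Δt is measured on Earth. γ = Δt/τ = 683.5/27.66 = 24.71.
β = √(1 − 1/γ²) = √(1 − 0.001638) = √0.9984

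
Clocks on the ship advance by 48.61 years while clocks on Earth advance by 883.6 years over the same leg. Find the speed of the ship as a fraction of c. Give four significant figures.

β = 0.9985

The proper time is measured on the ship (both events occur at the ship's location); Δt is measured on Earth. γ = Δt/τ = 883.6/48.61 = 18.18.
β = √(1 − 1/γ²) = √(1 − 0.003026) = √0.9970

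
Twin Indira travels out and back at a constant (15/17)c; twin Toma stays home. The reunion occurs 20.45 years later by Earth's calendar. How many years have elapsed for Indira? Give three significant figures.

γ = 1/√(1 − (15/17)²) = 17/8 = 2.125
Indira's clock measures proper time along the trip: τ = Δt/γ = 20.45/2.125 years.

τ = 9.62 years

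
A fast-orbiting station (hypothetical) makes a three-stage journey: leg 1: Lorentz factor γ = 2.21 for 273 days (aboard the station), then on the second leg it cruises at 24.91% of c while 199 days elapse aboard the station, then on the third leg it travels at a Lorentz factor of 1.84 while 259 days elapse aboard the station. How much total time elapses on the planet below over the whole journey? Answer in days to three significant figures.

Leg 1: γ = 2.21; Δt_1 = 2.210 × 273 = 603.3 days.
Leg 2: β = 0.2491; γ = 1/√(1 − 0.2491²) = 1/√0.9379 = 1.033; Δt_2 = 1.033 × 199 = 205.5 days.
Leg 3: γ = 1.84; Δt_3 = 1.840 × 259 = 476.6 days.
Total: 603.3 + 205.5 + 476.6 days.

Δt = 1290 days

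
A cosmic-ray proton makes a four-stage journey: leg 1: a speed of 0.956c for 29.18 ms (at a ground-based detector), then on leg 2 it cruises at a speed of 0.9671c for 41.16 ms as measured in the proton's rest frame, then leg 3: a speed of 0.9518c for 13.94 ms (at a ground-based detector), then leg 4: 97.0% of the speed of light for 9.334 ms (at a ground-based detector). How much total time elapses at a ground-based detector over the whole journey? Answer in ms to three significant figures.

Δt = 214 ms

Leg 1: 29.18 ms is already measured at a ground-based detector.
Leg 2: γ = 1/√(1 − 0.9671²) = 1/√0.06472 = 3.931; Δt_2 = 3.931 × 41.16 = 161.8 ms.
Leg 3: 13.94 ms is already measured at a ground-based detector.
Leg 4: 9.334 ms is already measured at a ground-based detector.
Total: 29.18 + 161.8 + 13.94 + 9.334 ms.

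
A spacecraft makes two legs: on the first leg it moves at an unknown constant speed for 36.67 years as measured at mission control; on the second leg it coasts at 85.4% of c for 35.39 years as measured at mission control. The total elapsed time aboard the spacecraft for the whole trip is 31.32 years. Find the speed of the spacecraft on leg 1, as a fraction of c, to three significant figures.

Leg 1: speed unknown; τ_1 = 36.67/γ_1.
Leg 2: β = 0.854; γ = 1/√(1 − 0.854²) = 1/√0.2707 = 1.922; τ_2 = 35.39/1.922 = 18.41 years.
Total proper time: τ_1 + 18.41 = 31.32, so τ_1 = 31.32 − 18.41 = 12.91 years.
γ_1 = 36.67/12.91 = 2.841; β = √(1 − 1/γ²) = √0.8761.

β = 0.936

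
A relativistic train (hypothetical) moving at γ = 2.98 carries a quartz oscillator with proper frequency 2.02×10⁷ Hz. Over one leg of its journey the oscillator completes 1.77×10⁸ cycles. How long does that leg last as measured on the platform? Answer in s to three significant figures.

γ = 2.98
Proper time for N cycles: τ = N/f = 1.77×10⁸/(2.02×10⁷) = 8.762×10⁰ s = 8.762 s.
Lab-frame duration Δt = γτ = 2.980 × 8.762 = 26.11 s.

Δt = 26.1 s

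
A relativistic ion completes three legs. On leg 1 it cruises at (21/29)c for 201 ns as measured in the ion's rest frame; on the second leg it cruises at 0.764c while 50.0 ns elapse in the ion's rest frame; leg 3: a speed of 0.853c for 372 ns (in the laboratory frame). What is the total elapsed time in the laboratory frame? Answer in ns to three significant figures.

Δt = 741 ns

Leg 1: γ = 1/√(1 − (21/29)²) = 29/20 = 1.450; Δt_1 = 1.450 × 201 = 291.5 ns.
Leg 2: γ = 1/√(1 − 0.764²) = 1/√0.4163 = 1.550; Δt_2 = 1.550 × 50.0 = 77.49 ns.
Leg 3: 372 ns is already measured in the laboratory frame.
Total: 291.5 + 77.49 + 372.0 ns.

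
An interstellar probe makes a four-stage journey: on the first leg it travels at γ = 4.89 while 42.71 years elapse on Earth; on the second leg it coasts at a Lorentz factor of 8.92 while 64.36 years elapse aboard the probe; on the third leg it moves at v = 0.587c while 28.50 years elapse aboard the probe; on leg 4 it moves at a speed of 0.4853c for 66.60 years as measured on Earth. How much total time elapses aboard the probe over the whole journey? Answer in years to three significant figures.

τ = 160 years

Leg 1: γ = 4.89; τ_1 = 42.71/4.890 = 8.734 years.
Leg 2: 64.36 years is already measured aboard the probe.
Leg 3: 28.50 years is already measured aboard the probe.
Leg 4: γ = 1/√(1 − 0.4853²) = 1/√0.7645 = 1.144; τ_4 = 66.60/1.144 = 58.23 years.
Total: 8.734 + 64.36 + 28.50 + 58.23 years.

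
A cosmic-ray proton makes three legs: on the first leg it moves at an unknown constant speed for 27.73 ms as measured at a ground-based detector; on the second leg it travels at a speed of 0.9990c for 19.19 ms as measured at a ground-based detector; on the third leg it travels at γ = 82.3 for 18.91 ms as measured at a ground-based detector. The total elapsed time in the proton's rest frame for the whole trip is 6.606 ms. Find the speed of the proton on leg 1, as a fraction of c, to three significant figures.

Leg 1: speed unknown; τ_1 = 27.73/γ_1.
Leg 2: γ = 1/√(1 − 0.9990²) = 1/√0.001999 = 22.37; τ_2 = 19.19/22.37 = 0.8580 ms.
Leg 3: γ = 82.3; τ_3 = 18.91/82.30 = 0.2298 ms.
Total proper time: τ_1 + 0.8580 + 0.2298 = 6.606, so τ_1 = 6.606 − 1.088 = 5.518 ms.
γ_1 = 27.73/5.518 = 5.025; β = √(1 − 1/γ²) = √0.9604.

β = 0.980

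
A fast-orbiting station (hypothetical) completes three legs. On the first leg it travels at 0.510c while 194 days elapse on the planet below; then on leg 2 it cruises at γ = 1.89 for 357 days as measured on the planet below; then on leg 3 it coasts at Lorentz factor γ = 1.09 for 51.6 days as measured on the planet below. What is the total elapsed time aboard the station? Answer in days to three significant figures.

Leg 1: γ = 1/√(1 − 0.510²) = 1/√0.7399 = 1.163; τ_1 = 194/1.163 = 166.9 days.
Leg 2: γ = 1.89; τ_2 = 357/1.890 = 188.9 days.
Leg 3: γ = 1.09; τ_3 = 51.6/1.090 = 47.34 days.
Total: 166.9 + 188.9 + 47.34 days.

τ = 403 days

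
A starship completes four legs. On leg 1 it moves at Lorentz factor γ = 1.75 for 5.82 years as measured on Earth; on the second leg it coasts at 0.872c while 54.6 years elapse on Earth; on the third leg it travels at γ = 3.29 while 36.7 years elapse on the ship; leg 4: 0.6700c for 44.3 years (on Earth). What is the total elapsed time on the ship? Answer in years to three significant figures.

τ = 99.6 years

Leg 1: γ = 1.75; τ_1 = 5.82/1.750 = 3.326 years.
Leg 2: γ = 1/√(1 − 0.872²) = 1/√0.2396 = 2.043; τ_2 = 54.6/2.043 = 26.73 years.
Leg 3: 36.7 years is already measured on the ship.
Leg 4: γ = 1/√(1 − 0.6700²) = 1/√0.5511 = 1.347; τ_4 = 44.3/1.347 = 32.89 years.
Total: 3.326 + 26.73 + 36.70 + 32.89 years.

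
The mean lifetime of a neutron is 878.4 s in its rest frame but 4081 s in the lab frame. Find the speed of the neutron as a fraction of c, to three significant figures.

v = 0.977c

γ = Δt/τ₀ = 4081/878.4 = 4.646
β = √(1 − 1/γ²) = √(1 − 0.04633) = √0.9537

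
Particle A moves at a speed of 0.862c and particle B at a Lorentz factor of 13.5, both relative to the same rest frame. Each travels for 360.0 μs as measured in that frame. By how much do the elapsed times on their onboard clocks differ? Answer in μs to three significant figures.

|τ_A − τ_B| = 156 μs

A: γ = 1/√(1 − 0.862²) = 1/√0.2570 = 1.973; τ_A = 360.0/1.973 = 182.5 μs.
B: γ = 13.5; τ_B = 360.0/13.50 = 26.67 μs.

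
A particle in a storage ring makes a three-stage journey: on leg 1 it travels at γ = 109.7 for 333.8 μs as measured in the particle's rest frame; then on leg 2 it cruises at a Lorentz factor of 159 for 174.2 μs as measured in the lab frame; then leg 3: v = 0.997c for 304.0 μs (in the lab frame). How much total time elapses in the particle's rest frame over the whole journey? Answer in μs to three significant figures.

τ = 358 μs

Leg 1: 333.8 μs is already measured in the particle's rest frame.
Leg 2: γ = 159; τ_2 = 174.2/159.0 = 1.096 μs.
Leg 3: γ = 1/√(1 − 0.997²) = 1/√0.005991 = 12.92; τ_3 = 304.0/12.92 = 23.53 μs.
Total: 333.8 + 1.096 + 23.53 μs.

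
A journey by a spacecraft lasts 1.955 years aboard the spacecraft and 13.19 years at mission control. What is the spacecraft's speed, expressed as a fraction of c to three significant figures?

The proper time is measured aboard the spacecraft (both events occur at the spacecraft's location); Δt is measured at mission control. γ = Δt/τ = 13.19/1.955 = 6.747.
β = √(1 − 1/γ²) = √(1 − 0.02197) = √0.9780

v = 0.989c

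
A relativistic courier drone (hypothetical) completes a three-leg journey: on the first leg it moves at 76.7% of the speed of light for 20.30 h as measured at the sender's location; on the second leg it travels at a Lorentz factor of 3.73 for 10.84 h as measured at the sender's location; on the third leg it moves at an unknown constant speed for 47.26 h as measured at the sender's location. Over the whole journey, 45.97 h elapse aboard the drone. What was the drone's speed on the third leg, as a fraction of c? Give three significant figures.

β = 0.772

Leg 1: β = 0.767; γ = 1/√(1 − 0.767²) = 1/√0.4117 = 1.558; τ_1 = 20.30/1.558 = 13.03 h.
Leg 2: γ = 3.73; τ_2 = 10.84/3.730 = 2.906 h.
Leg 3: speed unknown; τ_3 = 47.26/γ_3.
Total proper time: 13.03 + 2.906 + τ_3 = 45.97, so τ_3 = 45.97 − 15.93 = 30.04 h.
γ_3 = 47.26/30.04 = 1.573; β = √(1 − 1/γ²) = √0.5960.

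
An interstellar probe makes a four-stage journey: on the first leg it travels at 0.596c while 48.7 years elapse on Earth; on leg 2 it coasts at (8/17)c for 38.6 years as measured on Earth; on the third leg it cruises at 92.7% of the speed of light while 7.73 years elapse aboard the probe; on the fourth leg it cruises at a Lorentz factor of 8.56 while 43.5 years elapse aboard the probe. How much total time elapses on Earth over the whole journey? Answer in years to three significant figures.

Δt = 480 years

Leg 1: 48.7 years is already measured on Earth.
Leg 2: 38.6 years is already measured on Earth.
Leg 3: β = 0.927; γ = 1/√(1 − 0.927²) = 1/√0.1407 = 2.666; Δt_3 = 2.666 × 7.73 = 20.61 years.
Leg 4: γ = 8.56; Δt_4 = 8.560 × 43.5 = 372.4 years.
Total: 48.70 + 38.60 + 20.61 + 372.4 years.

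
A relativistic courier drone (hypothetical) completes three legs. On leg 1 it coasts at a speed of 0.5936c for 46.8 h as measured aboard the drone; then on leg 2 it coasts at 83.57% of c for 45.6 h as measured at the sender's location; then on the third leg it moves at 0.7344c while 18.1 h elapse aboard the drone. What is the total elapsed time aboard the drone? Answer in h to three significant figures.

τ = 89.9 h

Leg 1: 46.8 h is already measured aboard the drone.
Leg 2: β = 0.8357; γ = 1/√(1 − 0.8357²) = 1/√0.3016 = 1.821; τ_2 = 45.6/1.821 = 25.04 h.
Leg 3: 18.1 h is already measured aboard the drone.
Total: 46.80 + 25.04 + 18.10 h.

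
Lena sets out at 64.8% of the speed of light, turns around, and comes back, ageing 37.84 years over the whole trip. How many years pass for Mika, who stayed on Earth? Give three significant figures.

Δt = 49.7 years

β = 0.648; γ = 1/√(1 − 0.648²) = 1/√0.5801 = 1.313
Earth-frame duration is the dilated interval: Δt = γτ = 1.313 × 37.84 years.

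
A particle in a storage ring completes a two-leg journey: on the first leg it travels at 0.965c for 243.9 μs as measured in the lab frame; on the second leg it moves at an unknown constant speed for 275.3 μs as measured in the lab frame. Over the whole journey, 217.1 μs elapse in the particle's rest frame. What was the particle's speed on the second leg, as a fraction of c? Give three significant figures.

β = 0.831

Leg 1: γ = 1/√(1 − 0.965²) = 1/√0.06878 = 3.813; τ_1 = 243.9/3.813 = 63.96 μs.
Leg 2: speed unknown; τ_2 = 275.3/γ_2.
Total proper time: 63.96 + τ_2 = 217.1, so τ_2 = 217.1 − 63.96 = 153.1 μs.
γ_2 = 275.3/153.1 = 1.798; β = √(1 − 1/γ²) = √0.6906.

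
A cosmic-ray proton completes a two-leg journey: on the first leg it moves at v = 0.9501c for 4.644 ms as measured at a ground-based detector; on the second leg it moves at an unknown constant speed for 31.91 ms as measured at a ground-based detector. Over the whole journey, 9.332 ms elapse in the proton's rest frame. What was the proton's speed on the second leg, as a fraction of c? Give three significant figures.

Leg 1: γ = 1/√(1 − 0.9501²) = 1/√0.09731 = 3.206; τ_1 = 4.644/3.206 = 1.449 ms.
Leg 2: speed unknown; τ_2 = 31.91/γ_2.
Total proper time: 1.449 + τ_2 = 9.332, so τ_2 = 9.332 − 1.449 = 7.883 ms.
γ_2 = 31.91/7.883 = 4.048; β = √(1 − 1/γ²) = √0.9390.

β = 0.969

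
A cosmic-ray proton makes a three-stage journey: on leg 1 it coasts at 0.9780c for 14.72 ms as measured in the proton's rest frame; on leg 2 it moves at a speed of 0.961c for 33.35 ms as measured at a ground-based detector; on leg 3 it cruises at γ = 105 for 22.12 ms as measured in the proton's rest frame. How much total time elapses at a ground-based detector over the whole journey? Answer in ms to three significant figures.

Δt = 2430 ms

Leg 1: γ = 1/√(1 − 0.9780²) = 1/√0.04352 = 4.794; Δt_1 = 4.794 × 14.72 = 70.56 ms.
Leg 2: 33.35 ms is already measured at a ground-based detector.
Leg 3: γ = 105; Δt_3 = 105.0 × 22.12 = 2323 ms.
Total: 70.56 + 33.35 + 2323 ms.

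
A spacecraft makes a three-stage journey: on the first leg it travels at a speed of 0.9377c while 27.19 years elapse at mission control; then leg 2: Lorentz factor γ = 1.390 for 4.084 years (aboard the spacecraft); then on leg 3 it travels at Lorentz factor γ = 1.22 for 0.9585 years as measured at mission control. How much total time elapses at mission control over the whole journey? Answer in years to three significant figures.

Leg 1: 27.19 years is already measured at mission control.
Leg 2: γ = 1.390; Δt_2 = 1.390 × 4.084 = 5.677 years.
Leg 3: 0.9585 years is already measured at mission control.
Total: 27.19 + 5.677 + 0.9585 years.

Δt = 33.8 years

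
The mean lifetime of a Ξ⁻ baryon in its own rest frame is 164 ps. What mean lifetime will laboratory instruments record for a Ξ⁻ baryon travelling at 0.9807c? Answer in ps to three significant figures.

Δt = 839 ps

γ = 1/√(1 − 0.9807²) = 1/√0.03823 = 5.115
The rest-frame lifetime is the proper time; the lab measures the dilated interval Δt = γτ₀ = 5.115 × 164 ps.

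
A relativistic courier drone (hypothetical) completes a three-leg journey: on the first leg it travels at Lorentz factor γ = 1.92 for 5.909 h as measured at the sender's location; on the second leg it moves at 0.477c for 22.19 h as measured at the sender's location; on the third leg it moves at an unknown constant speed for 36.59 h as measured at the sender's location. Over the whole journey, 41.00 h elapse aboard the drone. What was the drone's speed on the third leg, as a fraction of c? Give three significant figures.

Leg 1: γ = 1.92; τ_1 = 5.909/1.920 = 3.078 h.
Leg 2: γ = 1/√(1 − 0.477²) = 1/√0.7725 = 1.138; τ_2 = 22.19/1.138 = 19.50 h.
Leg 3: speed unknown; τ_3 = 36.59/γ_3.
Total proper time: 3.078 + 19.50 + τ_3 = 41.00, so τ_3 = 41.00 − 22.58 = 18.42 h.
γ_3 = 36.59/18.42 = 1.986; β = √(1 − 1/γ²) = √0.7466.

β = 0.864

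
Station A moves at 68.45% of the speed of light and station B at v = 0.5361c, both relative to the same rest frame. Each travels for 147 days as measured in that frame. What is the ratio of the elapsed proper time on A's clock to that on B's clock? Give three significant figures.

A: β = 0.6845; γ = 1/√(1 − 0.6845²) = 1/√0.5315 = 1.372. B: γ = 1/√(1 − 0.5361²) = 1/√0.7126 = 1.185.
τ_A/τ_B = γ_B/γ_A = 1.185/1.372 = 0.8636, so τ_A/τ_B = 0.8636.

τ_A/τ_B = 0.864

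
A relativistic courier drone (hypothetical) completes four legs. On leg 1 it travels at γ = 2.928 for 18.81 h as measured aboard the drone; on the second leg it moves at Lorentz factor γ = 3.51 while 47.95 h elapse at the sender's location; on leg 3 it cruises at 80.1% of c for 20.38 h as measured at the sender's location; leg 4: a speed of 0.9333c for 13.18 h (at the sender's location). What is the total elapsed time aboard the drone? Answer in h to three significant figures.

τ = 49.4 h

Leg 1: 18.81 h is already measured aboard the drone.
Leg 2: γ = 3.51; τ_2 = 47.95/3.510 = 13.66 h.
Leg 3: β = 0.801; γ = 1/√(1 − 0.801²) = 1/√0.3584 = 1.670; τ_3 = 20.38/1.670 = 12.20 h.
Leg 4: γ = 1/√(1 − 0.9333²) = 1/√0.1290 = 2.785; τ_4 = 13.18/2.785 = 4.733 h.
Total: 18.81 + 13.66 + 12.20 + 4.733 h.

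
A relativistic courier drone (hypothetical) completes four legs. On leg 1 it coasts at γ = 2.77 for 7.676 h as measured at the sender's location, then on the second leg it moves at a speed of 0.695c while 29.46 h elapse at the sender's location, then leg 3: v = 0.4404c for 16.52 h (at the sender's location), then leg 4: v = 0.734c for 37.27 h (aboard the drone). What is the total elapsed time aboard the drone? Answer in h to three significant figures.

Leg 1: γ = 2.77; τ_1 = 7.676/2.770 = 2.771 h.
Leg 2: γ = 1/√(1 − 0.695²) = 1/√0.5170 = 1.391; τ_2 = 29.46/1.391 = 21.18 h.
Leg 3: γ = 1/√(1 − 0.4404²) = 1/√0.8060 = 1.114; τ_3 = 16.52/1.114 = 14.83 h.
Leg 4: 37.27 h is already measured aboard the drone.
Total: 2.771 + 21.18 + 14.83 + 37.27 h.

τ = 76.1 h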